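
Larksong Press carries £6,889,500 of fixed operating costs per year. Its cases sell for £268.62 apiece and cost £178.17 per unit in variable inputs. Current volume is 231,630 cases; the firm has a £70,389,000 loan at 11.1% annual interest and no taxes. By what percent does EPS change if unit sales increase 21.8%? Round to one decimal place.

+73.1%

Total contribution margin = 231,630 × £90.45 = £20,950,933.50.
Operating income = contribution − fixed costs = £20,950,933.50 − £6,889,500 = £14,061,433.50.
After interest of £7,813,179.00, pre-tax earnings = £6,248,254.50.
Degree of combined leverage = contribution ÷ (EBIT − I) = £20,950,933.50 ÷ £6,248,254.50 = 3.3531.
%ΔEPS = DCL × %ΔSales = 3.3531 × +21.8% = +73.1%.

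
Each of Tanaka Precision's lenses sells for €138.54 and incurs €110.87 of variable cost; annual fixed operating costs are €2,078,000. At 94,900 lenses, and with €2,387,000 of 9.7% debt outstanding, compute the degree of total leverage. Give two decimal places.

8.30

Contribution at this volume is 94,900 × €27.67 = €2,625,883.00.
EBIT = €2,625,883.00 − €2,078,000 = €547,883.00. Interest = €231,539.00, so EBIT − I = €316,344.00.
DCL = contribution ÷ (EBIT − I) = €2,625,883.00 ÷ €316,344.00 = 8.3007.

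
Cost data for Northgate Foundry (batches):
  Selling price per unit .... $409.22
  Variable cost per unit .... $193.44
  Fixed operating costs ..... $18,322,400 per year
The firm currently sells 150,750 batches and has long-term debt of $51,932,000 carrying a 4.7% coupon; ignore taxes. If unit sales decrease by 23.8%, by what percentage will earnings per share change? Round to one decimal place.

-65.8%

At 150,750 units, contribution = 150,750 × $215.78 = $32,528,835.00.
Subtracting fixed costs: EBIT = $32,528,835.00 − $18,322,400 = $14,206,435.00.
After interest of $2,440,804.00, pre-tax earnings = $11,765,631.00.
Degree of combined leverage = contribution ÷ (EBIT − I) = $32,528,835.00 ÷ $11,765,631.00 = 2.7647.
EPS therefore changes by 2.7647 × (-23.8%) = -65.8%.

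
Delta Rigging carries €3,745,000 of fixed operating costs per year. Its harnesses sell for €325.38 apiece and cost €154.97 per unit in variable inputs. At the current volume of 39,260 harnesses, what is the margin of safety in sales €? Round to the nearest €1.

€5,623,735

Each unit contributes €325.38 − €154.97 = €170.41. Break-even units = €3,745,000 ÷ €170.41 = 21,976.41; break-even revenue = 21,976.41 × €325.38 = €7,150,684.23.
Current sales = 39,260 × €325.38 = €12,774,418.80.
Margin of safety = €12,774,418.80 − €7,150,684.23 = €5,623,735.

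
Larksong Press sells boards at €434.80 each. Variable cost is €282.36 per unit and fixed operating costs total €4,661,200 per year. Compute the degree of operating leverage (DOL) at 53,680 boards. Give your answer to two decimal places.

Contribution at this volume is 53,680 × €152.44 = €8,182,979.20.
Subtracting fixed costs: EBIT = €8,182,979.20 − €4,661,200 = €3,521,779.20.
DOL = contribution ÷ EBIT = €8,182,979.20 ÷ €3,521,779.20 = 2.3235.

2.32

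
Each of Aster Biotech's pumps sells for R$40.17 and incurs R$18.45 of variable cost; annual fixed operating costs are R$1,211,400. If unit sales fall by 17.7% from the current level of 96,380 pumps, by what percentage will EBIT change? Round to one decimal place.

Total contribution margin = 96,380 × R$21.72 = R$2,093,373.60.
Subtracting fixed costs: EBIT = R$2,093,373.60 − R$1,211,400 = R$881,973.60.
Degree of operating leverage = R$2,093,373.60 / R$881,973.60 = 2.3735.
Operating income changes by 2.3735 × -17.7% = -42.0%.

-42.0%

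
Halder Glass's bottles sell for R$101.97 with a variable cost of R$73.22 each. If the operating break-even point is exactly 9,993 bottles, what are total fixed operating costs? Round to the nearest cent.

R$287,298.75

Each unit contributes R$101.97 − R$73.22 = R$28.75.
Since BE = FC / CM, FC = 9,993 × R$28.75 = R$287,298.75.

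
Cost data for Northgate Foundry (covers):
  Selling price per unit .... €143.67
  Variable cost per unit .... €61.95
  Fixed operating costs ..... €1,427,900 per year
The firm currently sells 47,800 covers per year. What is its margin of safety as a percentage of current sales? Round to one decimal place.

63.4%

Unit CM = price − variable cost = €143.67 − €61.95 = €81.72. Break-even units = €1,427,900 ÷ €81.72 = 17,473.08; break-even revenue = 17,473.08 × €143.67 = €2,510,357.23.
Current sales = 47,800 × €143.67 = €6,867,426.00.
Margin of safety = (€6,867,426.00 − €2,510,357.23) ÷ €6,867,426.00 = 63.4%.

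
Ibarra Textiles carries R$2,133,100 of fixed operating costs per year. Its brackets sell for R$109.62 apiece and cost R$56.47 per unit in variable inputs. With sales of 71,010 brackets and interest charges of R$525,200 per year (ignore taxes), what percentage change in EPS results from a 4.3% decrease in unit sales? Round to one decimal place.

-14.5%

At 71,010 units, contribution = 71,010 × R$53.15 = R$3,774,181.50.
Operating income = contribution − fixed costs = R$3,774,181.50 − R$2,133,100 = R$1,641,081.50.
After interest of R$525,200.00, pre-tax earnings = R$1,115,881.50.
DCL = total CM / (EBIT − I) = R$3,774,181.50 / R$1,115,881.50 = 3.3822.
EPS therefore changes by 3.3822 × (-4.3%) = -14.5%.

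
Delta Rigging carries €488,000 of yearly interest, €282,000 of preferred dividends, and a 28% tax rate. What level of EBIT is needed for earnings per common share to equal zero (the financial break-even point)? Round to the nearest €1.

Preferred dividends are paid after tax, so their pre-tax equivalent is €282,000 ÷ (1 − 0.28) = €391,666.67.
EPS = 0 when EBIT covers interest plus the pre-tax preferred burden: €488,000 + €391,666.67 = €879,666.67.

€879,667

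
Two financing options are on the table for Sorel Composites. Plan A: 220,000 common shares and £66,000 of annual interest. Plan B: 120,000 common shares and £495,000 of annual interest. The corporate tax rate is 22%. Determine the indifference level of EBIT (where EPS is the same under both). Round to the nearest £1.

At indifference, (EBIT − 66,000)(1 − t)/220,000 = (EBIT − 495,000)(1 − t)/120,000.
Cancelling (1 − t) and cross-multiplying: 120,000·(EBIT − 66,000) = 220,000·(EBIT − 495,000).
Solving, EBIT = (495,000·220,000 − 66,000·120,000) / (220,000 − 120,000) = 100,980,000,000 / 100,000 = 1,009,800.00.

£1,009,800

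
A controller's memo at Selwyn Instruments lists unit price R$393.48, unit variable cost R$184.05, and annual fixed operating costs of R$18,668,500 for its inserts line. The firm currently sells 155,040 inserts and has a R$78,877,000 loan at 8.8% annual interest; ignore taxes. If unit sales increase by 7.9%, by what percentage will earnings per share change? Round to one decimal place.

Contribution at this volume is 155,040 × R$209.43 = R$32,470,027.20.
Subtracting fixed costs: EBIT = R$32,470,027.20 − R$18,668,500 = R$13,801,527.20.
Interest = R$6,941,176.00, so EBIT − I = R$6,860,351.20.
Degree of combined leverage = contribution ÷ (EBIT − I) = R$32,470,027.20 ÷ R$6,860,351.20 = 4.7330.
%ΔEPS = DCL × %ΔSales = 4.7330 × +7.9% = +37.4%.

+37.4%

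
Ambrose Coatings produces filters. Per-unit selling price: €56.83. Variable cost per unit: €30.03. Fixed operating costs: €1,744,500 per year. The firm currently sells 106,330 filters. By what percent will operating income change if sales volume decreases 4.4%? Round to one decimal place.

At 106,330 units, contribution = 106,330 × €26.80 = €2,849,644.00.
Operating income = contribution − fixed costs = €2,849,644.00 − €1,744,500 = €1,105,144.00.
So DOL = total CM / EBIT = €2,849,644.00 / €1,105,144.00 = 2.5785.
So EBIT moves 2.5785 × (-4.4%) = -11.3%.

-11.3%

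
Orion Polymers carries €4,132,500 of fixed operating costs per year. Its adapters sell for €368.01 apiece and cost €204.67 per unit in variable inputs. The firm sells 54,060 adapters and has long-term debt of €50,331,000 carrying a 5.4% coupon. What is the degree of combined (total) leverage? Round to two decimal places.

Contribution at this volume is 54,060 × €163.34 = €8,830,160.40.
Subtracting fixed costs: EBIT = €8,830,160.40 − €4,132,500 = €4,697,660.40. Interest = €2,717,874.00.
DOL = €8,830,160.40 ÷ €4,697,660.40 = 1.8797; DFL = €4,697,660.40 ÷ €1,979,786.40 = 2.3728.
Combined leverage = 1.8797 × 2.3728 = 4.4602.

4.46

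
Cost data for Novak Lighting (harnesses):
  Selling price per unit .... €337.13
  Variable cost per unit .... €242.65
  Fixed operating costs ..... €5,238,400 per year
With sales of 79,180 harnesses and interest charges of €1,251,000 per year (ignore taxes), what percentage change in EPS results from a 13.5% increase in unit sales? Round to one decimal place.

+101.9%

Contribution at this volume is 79,180 × €94.48 = €7,480,926.40.
Subtracting fixed costs: EBIT = €7,480,926.40 − €5,238,400 = €2,242,526.40.
Interest = €1,251,000.00, so EBIT − I = €991,526.40.
Degree of combined leverage = contribution ÷ (EBIT − I) = €7,480,926.40 ÷ €991,526.40 = 7.5449.
EPS therefore changes by 7.5449 × (+13.5%) = +101.9%.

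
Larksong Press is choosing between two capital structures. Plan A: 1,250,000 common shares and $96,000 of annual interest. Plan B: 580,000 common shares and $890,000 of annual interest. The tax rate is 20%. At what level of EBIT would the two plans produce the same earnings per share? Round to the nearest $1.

$1,577,343

Set EPS_A = EPS_B: (EBIT − $96,000)(1 − 0.20) ÷ 1,250,000 = (EBIT − $890,000)(1 − 0.20) ÷ 580,000.
The (1 − t) factor cancels: (EBIT − 96,000) × 580,000 = (EBIT − 890,000) × 1,250,000.
EBIT × (1,250,000 − 580,000) = 890,000 × 1,250,000 − 96,000 × 580,000 = 1,056,820,000,000, so EBIT = 1,056,820,000,000 ÷ 670,000 = 1,577,343.28.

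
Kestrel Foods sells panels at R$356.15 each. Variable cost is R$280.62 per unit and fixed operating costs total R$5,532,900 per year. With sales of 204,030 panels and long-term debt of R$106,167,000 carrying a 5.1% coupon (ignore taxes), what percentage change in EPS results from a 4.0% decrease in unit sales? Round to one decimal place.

Total contribution margin = 204,030 × R$75.53 = R$15,410,385.90.
Operating income = contribution − fixed costs = R$15,410,385.90 − R$5,532,900 = R$9,877,485.90.
Interest = R$5,414,517.00, so EBIT − I = R$4,462,968.90.
DCL = total CM / (EBIT − I) = R$15,410,385.90 / R$4,462,968.90 = 3.4529.
EPS therefore changes by 3.4529 × (-4.0%) = -13.8%.

-13.8%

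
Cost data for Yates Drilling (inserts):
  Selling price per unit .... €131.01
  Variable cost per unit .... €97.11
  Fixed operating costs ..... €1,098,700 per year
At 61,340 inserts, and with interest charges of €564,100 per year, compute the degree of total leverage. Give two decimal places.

At 61,340 units, contribution = 61,340 × €33.90 = €2,079,426.00.
Subtracting fixed costs: EBIT = €2,079,426.00 − €1,098,700 = €980,726.00. Interest = €564,100.00.
DOL = €2,079,426.00 ÷ €980,726.00 = 2.1203; DFL = €980,726.00 ÷ €416,626.00 = 2.3540.
Combined leverage = 2.1203 × 2.3540 = 4.9912.

4.99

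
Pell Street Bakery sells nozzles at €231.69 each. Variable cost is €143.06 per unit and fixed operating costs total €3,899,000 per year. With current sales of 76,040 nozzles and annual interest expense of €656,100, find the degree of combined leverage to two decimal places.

3.09

At 76,040 units, contribution = 76,040 × €88.63 = €6,739,425.20.
Subtracting fixed costs: EBIT = €6,739,425.20 − €3,899,000 = €2,840,425.20. Interest = €656,100.00.
DOL = €6,739,425.20 ÷ €2,840,425.20 = 2.3727; DFL = €2,840,425.20 ÷ €2,184,325.20 = 1.3004.
DCL = DOL × DFL = 2.3727 × 1.3004 = 3.0855.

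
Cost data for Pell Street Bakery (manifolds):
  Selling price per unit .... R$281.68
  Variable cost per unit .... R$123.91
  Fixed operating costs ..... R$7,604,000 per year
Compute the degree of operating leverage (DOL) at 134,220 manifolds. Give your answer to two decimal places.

Total contribution margin = 134,220 × R$157.77 = R$21,175,889.40.
EBIT = R$21,175,889.40 − R$7,604,000 = R$13,571,889.40.
Degree of operating leverage = R$21,175,889.40 / R$13,571,889.40 = 1.5603.

1.56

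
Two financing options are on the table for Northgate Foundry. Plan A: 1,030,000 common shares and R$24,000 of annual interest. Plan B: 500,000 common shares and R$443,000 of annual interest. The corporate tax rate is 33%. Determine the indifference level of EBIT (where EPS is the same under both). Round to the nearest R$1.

At indifference, (EBIT − 24,000)(1 − t)/1,030,000 = (EBIT − 443,000)(1 − t)/500,000.
The (1 − t) factor cancels: (EBIT − 24,000) × 500,000 = (EBIT − 443,000) × 1,030,000.
Solving, EBIT = (443,000·1,030,000 − 24,000·500,000) / (1,030,000 − 500,000) = 444,290,000,000 / 530,000 = 838,283.02.

R$838,283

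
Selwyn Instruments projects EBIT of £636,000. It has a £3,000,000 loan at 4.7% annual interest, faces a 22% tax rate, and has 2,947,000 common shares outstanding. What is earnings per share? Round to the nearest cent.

£0.13

Interest = £141,000.00, so EBT = £636,000 − £141,000.00 = £495,000.00.
Net income = £495,000.00 × (1 − 0.22) = £386,100.00.
Per share: £386,100.00 / 2,947,000 shares = £0.13.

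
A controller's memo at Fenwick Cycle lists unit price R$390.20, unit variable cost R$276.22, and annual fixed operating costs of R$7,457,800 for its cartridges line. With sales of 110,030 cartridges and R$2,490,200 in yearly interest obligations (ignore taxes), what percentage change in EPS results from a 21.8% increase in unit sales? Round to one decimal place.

At 110,030 units, contribution = 110,030 × R$113.98 = R$12,541,219.40.
Operating income = contribution − fixed costs = R$12,541,219.40 − R$7,457,800 = R$5,083,419.40.
Interest = R$2,490,200.00, so EBIT − I = R$2,593,219.40.
DCL = total CM / (EBIT − I) = R$12,541,219.40 / R$2,593,219.40 = 4.8362.
%ΔEPS = DCL × %ΔSales = 4.8362 × +21.8% = +105.4%.

+105.4%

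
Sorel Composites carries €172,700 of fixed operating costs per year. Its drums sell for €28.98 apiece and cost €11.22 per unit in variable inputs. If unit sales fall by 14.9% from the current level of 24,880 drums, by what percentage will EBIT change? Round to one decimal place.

At 24,880 units, contribution = 24,880 × €17.76 = €441,868.80.
Subtracting fixed costs: EBIT = €441,868.80 − €172,700 = €269,168.80.
So DOL = total CM / EBIT = €441,868.80 / €269,168.80 = 1.6416.
%ΔEBIT = DOL × %ΔSales = 1.6416 × -14.9% = -24.5%.

-24.5%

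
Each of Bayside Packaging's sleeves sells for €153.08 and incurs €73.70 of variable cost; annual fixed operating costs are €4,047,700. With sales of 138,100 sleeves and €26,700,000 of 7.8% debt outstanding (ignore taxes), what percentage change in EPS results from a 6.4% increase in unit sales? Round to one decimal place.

Total contribution margin = 138,100 × €79.38 = €10,962,378.00.
Operating income = contribution − fixed costs = €10,962,378.00 − €4,047,700 = €6,914,678.00.
After interest of €2,082,600.00, pre-tax earnings = €4,832,078.00.
Degree of combined leverage = contribution ÷ (EBIT − I) = €10,962,378.00 ÷ €4,832,078.00 = 2.2687.
EPS therefore changes by 2.2687 × (+6.4%) = +14.5%.

+14.5%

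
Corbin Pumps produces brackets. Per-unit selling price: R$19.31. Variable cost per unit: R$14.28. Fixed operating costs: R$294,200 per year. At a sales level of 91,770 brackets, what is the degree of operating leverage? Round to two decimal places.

2.76

Total contribution margin = 91,770 × R$5.03 = R$461,603.10.
Subtracting fixed costs: EBIT = R$461,603.10 − R$294,200 = R$167,403.10.
DOL = contribution ÷ EBIT = R$461,603.10 ÷ R$167,403.10 = 2.7574.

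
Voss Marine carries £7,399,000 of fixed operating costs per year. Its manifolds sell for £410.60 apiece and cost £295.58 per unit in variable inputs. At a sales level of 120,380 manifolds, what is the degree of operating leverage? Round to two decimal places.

Contribution at this volume is 120,380 × £115.02 = £13,846,107.60.
Operating income = contribution − fixed costs = £13,846,107.60 − £7,399,000 = £6,447,107.60.
Degree of operating leverage = £13,846,107.60 / £6,447,107.60 = 2.1476.

2.15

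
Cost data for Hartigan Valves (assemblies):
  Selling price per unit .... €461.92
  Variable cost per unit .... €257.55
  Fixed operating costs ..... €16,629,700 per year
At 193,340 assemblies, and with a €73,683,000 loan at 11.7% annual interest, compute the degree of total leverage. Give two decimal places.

2.77

Total contribution margin = 193,340 × €204.37 = €39,512,895.80.
EBIT = €39,512,895.80 − €16,629,700 = €22,883,195.80. Interest = €8,620,911.00, so EBIT − I = €14,262,284.80.
Degree of total leverage = total CM / (EBIT − interest) = €39,512,895.80 / €14,262,284.80 = 2.7704.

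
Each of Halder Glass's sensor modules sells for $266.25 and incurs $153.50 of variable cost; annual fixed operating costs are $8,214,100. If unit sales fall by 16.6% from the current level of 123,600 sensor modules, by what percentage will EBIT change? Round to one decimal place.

Total contribution margin = 123,600 × $112.75 = $13,935,900.00.
Subtracting fixed costs: EBIT = $13,935,900.00 − $8,214,100 = $5,721,800.00.
So DOL = total CM / EBIT = $13,935,900.00 / $5,721,800.00 = 2.4356.
Operating income changes by 2.4356 × -16.6% = -40.4%.

-40.4%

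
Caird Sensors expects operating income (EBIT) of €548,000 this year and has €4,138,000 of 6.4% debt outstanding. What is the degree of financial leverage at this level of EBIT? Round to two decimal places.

Interest = €264,832.00.
Degree of financial leverage = EBIT / (EBIT − interest) = €548,000 / €283,168.00 = 1.9352.

1.94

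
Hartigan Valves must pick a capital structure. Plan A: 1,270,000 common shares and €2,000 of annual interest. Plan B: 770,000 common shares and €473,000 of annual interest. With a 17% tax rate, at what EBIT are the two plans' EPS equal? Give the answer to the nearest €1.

Set EPS_A = EPS_B: (EBIT − €2,000)(1 − 0.17) ÷ 1,270,000 = (EBIT − €473,000)(1 − 0.17) ÷ 770,000.
The (1 − t) factor cancels: (EBIT − 2,000) × 770,000 = (EBIT − 473,000) × 1,270,000.
EBIT × (1,270,000 − 770,000) = 473,000 × 1,270,000 − 2,000 × 770,000 = 599,170,000,000, so EBIT = 599,170,000,000 ÷ 500,000 = 1,198,340.00.

€1,198,340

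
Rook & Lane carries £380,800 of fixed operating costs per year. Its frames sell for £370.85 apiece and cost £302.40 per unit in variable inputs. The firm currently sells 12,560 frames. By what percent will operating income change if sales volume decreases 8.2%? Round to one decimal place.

Contribution at this volume is 12,560 × £68.45 = £859,732.00.
Subtracting fixed costs: EBIT = £859,732.00 − £380,800 = £478,932.00.
DOL = contribution ÷ EBIT = £859,732.00 ÷ £478,932.00 = 1.7951.
So EBIT moves 1.7951 × (-8.2%) = -14.7%.

-14.7%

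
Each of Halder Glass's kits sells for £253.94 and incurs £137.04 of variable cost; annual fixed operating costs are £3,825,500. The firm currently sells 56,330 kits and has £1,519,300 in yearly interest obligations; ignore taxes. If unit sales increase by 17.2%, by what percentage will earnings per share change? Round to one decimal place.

+91.3%

Total contribution margin = 56,330 × £116.90 = £6,584,977.00.
Subtracting fixed costs: EBIT = £6,584,977.00 − £3,825,500 = £2,759,477.00.
After interest of £1,519,300.00, pre-tax earnings = £1,240,177.00.
Degree of combined leverage = contribution ÷ (EBIT − I) = £6,584,977.00 ÷ £1,240,177.00 = 5.3097.
EPS therefore changes by 5.3097 × (+17.2%) = +91.3%.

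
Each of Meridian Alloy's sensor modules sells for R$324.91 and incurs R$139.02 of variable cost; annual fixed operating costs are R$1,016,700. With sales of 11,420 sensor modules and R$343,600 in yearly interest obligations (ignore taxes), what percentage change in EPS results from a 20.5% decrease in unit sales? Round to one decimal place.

Total contribution margin = 11,420 × R$185.89 = R$2,122,863.80.
EBIT = R$2,122,863.80 − R$1,016,700 = R$1,106,163.80.
Interest = R$343,600.00, so EBIT − I = R$762,563.80.
Degree of combined leverage = contribution ÷ (EBIT − I) = R$2,122,863.80 ÷ R$762,563.80 = 2.7839.
EPS therefore changes by 2.7839 × (-20.5%) = -57.1%.

-57.1%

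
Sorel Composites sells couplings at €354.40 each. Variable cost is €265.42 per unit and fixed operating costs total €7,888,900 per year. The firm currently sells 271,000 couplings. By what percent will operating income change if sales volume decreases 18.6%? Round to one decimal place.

At 271,000 units, contribution = 271,000 × €88.98 = €24,113,580.00.
Subtracting fixed costs: EBIT = €24,113,580.00 − €7,888,900 = €16,224,680.00.
So DOL = total CM / EBIT = €24,113,580.00 / €16,224,680.00 = 1.4862.
Operating income changes by 1.4862 × -18.6% = -27.6%.

-27.6%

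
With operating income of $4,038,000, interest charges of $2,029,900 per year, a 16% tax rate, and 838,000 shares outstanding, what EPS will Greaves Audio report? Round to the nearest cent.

$2.01

Pre-tax income = $4,038,000 − $2,029,900.00 = $2,008,100.00.
Net income = $2,008,100.00 × (1 − 0.16) = $1,686,804.00.
EPS = $1,686,804.00 ÷ 838,000 = $2.01.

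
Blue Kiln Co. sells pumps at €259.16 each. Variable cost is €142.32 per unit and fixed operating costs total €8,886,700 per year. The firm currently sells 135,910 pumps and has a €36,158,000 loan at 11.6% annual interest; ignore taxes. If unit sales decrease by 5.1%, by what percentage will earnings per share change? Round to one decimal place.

Contribution at this volume is 135,910 × €116.84 = €15,879,724.40.
EBIT = €15,879,724.40 − €8,886,700 = €6,993,024.40.
After interest of €4,194,328.00, pre-tax earnings = €2,798,696.40.
Degree of combined leverage = contribution ÷ (EBIT − I) = €15,879,724.40 ÷ €2,798,696.40 = 5.6740.
EPS therefore changes by 5.6740 × (-5.1%) = -28.9%.

-28.9%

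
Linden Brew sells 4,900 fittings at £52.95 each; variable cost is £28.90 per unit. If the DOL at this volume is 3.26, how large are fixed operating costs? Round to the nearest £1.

At 4,900 units, contribution = 4,900 × £24.05 = £117,845.00.
Since DOL = CM ÷ EBIT, EBIT = £117,845.00 ÷ 3.26 = £36,148.77.
Fixed costs = CM − EBIT = £117,845.00 − £36,148.77 = £81,696.

£81,696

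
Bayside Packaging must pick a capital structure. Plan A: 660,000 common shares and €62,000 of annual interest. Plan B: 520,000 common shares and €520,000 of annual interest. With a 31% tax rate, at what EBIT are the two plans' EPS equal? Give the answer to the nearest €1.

€2,221,143

At indifference, (EBIT − 62,000)(1 − t)/660,000 = (EBIT − 520,000)(1 − t)/520,000.
The (1 − t) factor cancels: (EBIT − 62,000) × 520,000 = (EBIT − 520,000) × 660,000.
EBIT × (660,000 − 520,000) = 520,000 × 660,000 − 62,000 × 520,000 = 310,960,000,000, so EBIT = 310,960,000,000 ÷ 140,000 = 2,221,142.86.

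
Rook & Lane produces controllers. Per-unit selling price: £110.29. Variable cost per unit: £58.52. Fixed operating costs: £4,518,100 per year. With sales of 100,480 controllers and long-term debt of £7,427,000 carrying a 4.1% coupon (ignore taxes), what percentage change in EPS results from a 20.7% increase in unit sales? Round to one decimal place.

Total contribution margin = 100,480 × £51.77 = £5,201,849.60.
Operating income = contribution − fixed costs = £5,201,849.60 − £4,518,100 = £683,749.60.
Interest = £304,507.00, so EBIT − I = £379,242.60.
DCL = total CM / (EBIT − I) = £5,201,849.60 / £379,242.60 = 13.7164.
%ΔEPS = DCL × %ΔSales = 13.7164 × +20.7% = +283.9%.

+283.9%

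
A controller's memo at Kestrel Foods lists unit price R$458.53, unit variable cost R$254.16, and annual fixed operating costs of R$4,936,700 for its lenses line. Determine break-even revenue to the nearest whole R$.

R$11,076,112

CM per unit = R$458.53 − R$254.16 = R$204.37; CM ratio = R$204.37 / R$458.53 = 0.4457.
Break-even sales = FC ÷ CM ratio = R$4,936,700 × R$458.53 / R$204.37 = R$11,076,112.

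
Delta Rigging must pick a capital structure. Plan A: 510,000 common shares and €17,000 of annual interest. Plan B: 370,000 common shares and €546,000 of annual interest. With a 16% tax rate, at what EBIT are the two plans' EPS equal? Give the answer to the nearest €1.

Set EPS_A = EPS_B: (EBIT − €17,000)(1 − 0.16) ÷ 510,000 = (EBIT − €546,000)(1 − 0.16) ÷ 370,000.
The (1 − t) factor cancels: (EBIT − 17,000) × 370,000 = (EBIT − 546,000) × 510,000.
EBIT × (510,000 − 370,000) = 546,000 × 510,000 − 17,000 × 370,000 = 272,170,000,000, so EBIT = 272,170,000,000 ÷ 140,000 = 1,944,071.43.

€1,944,071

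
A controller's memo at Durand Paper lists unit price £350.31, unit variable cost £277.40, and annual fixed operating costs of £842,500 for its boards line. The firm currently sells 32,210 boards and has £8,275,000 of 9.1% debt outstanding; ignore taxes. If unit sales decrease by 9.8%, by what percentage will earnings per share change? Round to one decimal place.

-30.6%

At 32,210 units, contribution = 32,210 × £72.91 = £2,348,431.10.
Operating income = contribution − fixed costs = £2,348,431.10 − £842,500 = £1,505,931.10.
After interest of £753,025.00, pre-tax earnings = £752,906.10.
DCL = total CM / (EBIT − I) = £2,348,431.10 / £752,906.10 = 3.1192.
%ΔEPS = DCL × %ΔSales = 3.1192 × -9.8% = -30.6%.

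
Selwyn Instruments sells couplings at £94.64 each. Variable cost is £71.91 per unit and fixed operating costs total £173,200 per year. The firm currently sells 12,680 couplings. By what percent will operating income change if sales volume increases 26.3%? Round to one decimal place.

Contribution at this volume is 12,680 × £22.73 = £288,216.40.
Operating income = contribution − fixed costs = £288,216.40 − £173,200 = £115,016.40.
DOL = contribution ÷ EBIT = £288,216.40 ÷ £115,016.40 = 2.5059.
So EBIT moves 2.5059 × (+26.3%) = +65.9%.

+65.9%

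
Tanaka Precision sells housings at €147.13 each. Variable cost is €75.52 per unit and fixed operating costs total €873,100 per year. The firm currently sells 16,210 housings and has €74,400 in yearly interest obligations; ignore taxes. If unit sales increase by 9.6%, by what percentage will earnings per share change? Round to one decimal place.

+52.2%

Contribution at this volume is 16,210 × €71.61 = €1,160,798.10.
Subtracting fixed costs: EBIT = €1,160,798.10 − €873,100 = €287,698.10.
Interest = €74,400.00, so EBIT − I = €213,298.10.
Degree of combined leverage = contribution ÷ (EBIT − I) = €1,160,798.10 ÷ €213,298.10 = 5.4421.
EPS therefore changes by 5.4421 × (+9.6%) = +52.2%.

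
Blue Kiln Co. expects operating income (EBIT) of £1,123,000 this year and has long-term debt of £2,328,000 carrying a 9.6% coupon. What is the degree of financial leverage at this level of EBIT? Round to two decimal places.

1.25

Annual interest charges come to £223,488.00.
DFL = EBIT ÷ (EBIT − I) = £1,123,000 ÷ (£1,123,000 − £223,488.00) = £1,123,000 ÷ £899,512.00 = 1.2485.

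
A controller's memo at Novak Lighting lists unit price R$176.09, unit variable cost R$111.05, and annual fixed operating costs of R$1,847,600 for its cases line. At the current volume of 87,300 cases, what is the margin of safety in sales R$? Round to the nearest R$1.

Contribution margin per unit = R$176.09 − R$111.05 = R$65.04. Break-even units = R$1,847,600 ÷ R$65.04 = 28,407.13; break-even revenue = 28,407.13 × R$176.09 = R$5,002,212.24.
Current sales = 87,300 × R$176.09 = R$15,372,657.00.
Margin of safety = R$15,372,657.00 − R$5,002,212.24 = R$10,370,445.

R$10,370,445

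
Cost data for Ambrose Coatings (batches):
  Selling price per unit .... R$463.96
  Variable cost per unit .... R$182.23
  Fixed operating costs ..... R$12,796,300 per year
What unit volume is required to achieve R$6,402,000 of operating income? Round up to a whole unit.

Unit CM = price − variable cost = R$463.96 − R$182.23 = R$281.73.
Units = (FC + target) / CM = (R$12,796,300 + R$6,402,000) / R$281.73 = 68,144.32, so 68,145 batches.

68,145 batches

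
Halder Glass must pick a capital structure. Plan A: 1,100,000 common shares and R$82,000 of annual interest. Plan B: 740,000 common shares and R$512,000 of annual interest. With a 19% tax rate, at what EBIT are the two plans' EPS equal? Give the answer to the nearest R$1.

Set EPS_A = EPS_B: (EBIT − R$82,000)(1 − 0.19) ÷ 1,100,000 = (EBIT − R$512,000)(1 − 0.19) ÷ 740,000.
The (1 − t) factor cancels: (EBIT − 82,000) × 740,000 = (EBIT − 512,000) × 1,100,000.
EBIT × (1,100,000 − 740,000) = 512,000 × 1,100,000 − 82,000 × 740,000 = 502,520,000,000, so EBIT = 502,520,000,000 ÷ 360,000 = 1,395,888.89.

R$1,395,889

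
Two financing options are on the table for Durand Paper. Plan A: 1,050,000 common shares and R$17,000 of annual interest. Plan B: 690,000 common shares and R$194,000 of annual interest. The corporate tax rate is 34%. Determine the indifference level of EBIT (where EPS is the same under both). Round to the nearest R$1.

At indifference, (EBIT − 17,000)(1 − t)/1,050,000 = (EBIT − 194,000)(1 − t)/690,000.
The (1 − t) factor cancels: (EBIT − 17,000) × 690,000 = (EBIT − 194,000) × 1,050,000.
Solving, EBIT = (194,000·1,050,000 − 17,000·690,000) / (1,050,000 − 690,000) = 191,970,000,000 / 360,000 = 533,250.00.

R$533,250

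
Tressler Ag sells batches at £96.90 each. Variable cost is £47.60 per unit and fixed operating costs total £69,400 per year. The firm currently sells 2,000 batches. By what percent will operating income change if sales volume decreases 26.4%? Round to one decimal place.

Contribution at this volume is 2,000 × £49.30 = £98,600.00.
Operating income = contribution − fixed costs = £98,600.00 − £69,400 = £29,200.00.
So DOL = total CM / EBIT = £98,600.00 / £29,200.00 = 3.3767.
So EBIT moves 3.3767 × (-26.4%) = -89.1%.

-89.1%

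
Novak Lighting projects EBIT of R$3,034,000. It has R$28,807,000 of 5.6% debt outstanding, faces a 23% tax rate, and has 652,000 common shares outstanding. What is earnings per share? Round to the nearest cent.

Interest = R$1,613,192.00, so EBT = R$3,034,000 − R$1,613,192.00 = R$1,420,808.00.
Net income = R$1,420,808.00 × (1 − 0.23) = R$1,094,022.16.
EPS = R$1,094,022.16 ÷ 652,000 = R$1.68.

R$1.68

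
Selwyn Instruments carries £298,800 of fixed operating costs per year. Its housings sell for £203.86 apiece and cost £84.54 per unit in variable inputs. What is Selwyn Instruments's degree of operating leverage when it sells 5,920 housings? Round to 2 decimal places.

1.73

Contribution at this volume is 5,920 × £119.32 = £706,374.40.
Subtracting fixed costs: EBIT = £706,374.40 − £298,800 = £407,574.40.
So DOL = total CM / EBIT = £706,374.40 / £407,574.40 = 1.7331.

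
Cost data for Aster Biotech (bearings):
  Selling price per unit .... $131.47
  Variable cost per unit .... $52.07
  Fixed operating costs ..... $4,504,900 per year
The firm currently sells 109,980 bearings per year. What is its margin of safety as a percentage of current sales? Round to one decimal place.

Unit CM = price − variable cost = $131.47 − $52.07 = $79.40. Break-even units = $4,504,900 ÷ $79.40 = 56,736.78; break-even revenue = 56,736.78 × $131.47 = $7,459,183.92.
Current sales = 109,980 × $131.47 = $14,459,070.60.
Margin of safety = ($14,459,070.60 − $7,459,183.92) ÷ $14,459,070.60 = 48.4%.

48.4%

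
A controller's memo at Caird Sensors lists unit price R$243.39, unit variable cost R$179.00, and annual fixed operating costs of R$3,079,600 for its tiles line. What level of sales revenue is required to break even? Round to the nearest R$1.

R$11,640,687

CM per unit = R$243.39 − R$179.00 = R$64.39; CM ratio = R$64.39 / R$243.39 = 0.2646.
Break-even revenue = fixed costs × price ÷ CM = R$3,079,600 × R$243.39 ÷ R$64.39 = R$11,640,687.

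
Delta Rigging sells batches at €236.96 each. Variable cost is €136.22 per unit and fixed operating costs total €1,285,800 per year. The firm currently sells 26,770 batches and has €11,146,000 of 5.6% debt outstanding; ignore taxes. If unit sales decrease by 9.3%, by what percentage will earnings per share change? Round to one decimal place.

-31.9%

At 26,770 units, contribution = 26,770 × €100.74 = €2,696,809.80.
Subtracting fixed costs: EBIT = €2,696,809.80 − €1,285,800 = €1,411,009.80.
Interest = €624,176.00, so EBIT − I = €786,833.80.
Degree of combined leverage = contribution ÷ (EBIT − I) = €2,696,809.80 ÷ €786,833.80 = 3.4274.
EPS therefore changes by 3.4274 × (-9.3%) = -31.9%.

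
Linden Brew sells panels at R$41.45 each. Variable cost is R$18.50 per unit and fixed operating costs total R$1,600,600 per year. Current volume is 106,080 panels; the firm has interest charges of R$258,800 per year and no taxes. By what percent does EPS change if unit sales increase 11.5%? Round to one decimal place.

At 106,080 units, contribution = 106,080 × R$22.95 = R$2,434,536.00.
Operating income = contribution − fixed costs = R$2,434,536.00 − R$1,600,600 = R$833,936.00.
Interest = R$258,800.00, so EBIT − I = R$575,136.00.
Degree of combined leverage = contribution ÷ (EBIT − I) = R$2,434,536.00 ÷ R$575,136.00 = 4.2330.
%ΔEPS = DCL × %ΔSales = 4.2330 × +11.5% = +48.7%.

+48.7%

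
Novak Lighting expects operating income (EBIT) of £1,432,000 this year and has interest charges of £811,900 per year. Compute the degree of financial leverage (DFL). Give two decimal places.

2.31

Interest = £811,900.00.
DFL = EBIT ÷ (EBIT − I) = £1,432,000 ÷ (£1,432,000 − £811,900.00) = £1,432,000 ÷ £620,100.00 = 2.3093.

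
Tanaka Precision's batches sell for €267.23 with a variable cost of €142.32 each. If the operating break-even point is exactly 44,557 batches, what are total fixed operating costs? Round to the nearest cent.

Each unit contributes €267.23 − €142.32 = €124.91.
Since BE = FC / CM, FC = 44,557 × €124.91 = €5,565,614.87.

€5,565,614.87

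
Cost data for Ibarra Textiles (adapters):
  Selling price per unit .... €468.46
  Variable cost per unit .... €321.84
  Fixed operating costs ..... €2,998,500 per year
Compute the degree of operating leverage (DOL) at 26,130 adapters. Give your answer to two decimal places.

Total contribution margin = 26,130 × €146.62 = €3,831,180.60.
Subtracting fixed costs: EBIT = €3,831,180.60 − €2,998,500 = €832,680.60.
DOL = contribution ÷ EBIT = €3,831,180.60 ÷ €832,680.60 = 4.6010.

4.60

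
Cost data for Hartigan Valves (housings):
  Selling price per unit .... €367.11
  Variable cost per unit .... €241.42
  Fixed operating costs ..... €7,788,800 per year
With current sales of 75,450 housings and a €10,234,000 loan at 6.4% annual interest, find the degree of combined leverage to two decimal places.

At 75,450 units, contribution = 75,450 × €125.69 = €9,483,310.50.
EBIT = €9,483,310.50 − €7,788,800 = €1,694,510.50. Interest = €654,976.00.
DOL = €9,483,310.50 ÷ €1,694,510.50 = 5.5965; DFL = €1,694,510.50 ÷ €1,039,534.50 = 1.6301.
Combined leverage = 5.5965 × 1.6301 = 9.1229.

9.12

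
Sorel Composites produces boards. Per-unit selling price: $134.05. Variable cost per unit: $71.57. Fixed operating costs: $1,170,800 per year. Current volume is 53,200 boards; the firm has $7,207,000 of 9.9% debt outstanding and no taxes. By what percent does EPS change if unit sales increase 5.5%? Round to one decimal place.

Total contribution margin = 53,200 × $62.48 = $3,323,936.00.
Operating income = contribution − fixed costs = $3,323,936.00 − $1,170,800 = $2,153,136.00.
After interest of $713,493.00, pre-tax earnings = $1,439,643.00.
DCL = total CM / (EBIT − I) = $3,323,936.00 / $1,439,643.00 = 2.3089.
EPS therefore changes by 2.3089 × (+5.5%) = +12.7%.

+12.7%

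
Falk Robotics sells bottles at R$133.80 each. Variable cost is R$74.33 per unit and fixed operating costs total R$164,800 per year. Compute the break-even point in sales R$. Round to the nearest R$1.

R$370,779

Contribution margin per unit = R$133.80 − R$74.33 = R$59.47, a CM ratio of R$59.47 ÷ R$133.80 = 0.4445.
Break-even sales = FC ÷ CM ratio = R$164,800 × R$133.80 / R$59.47 = R$370,779.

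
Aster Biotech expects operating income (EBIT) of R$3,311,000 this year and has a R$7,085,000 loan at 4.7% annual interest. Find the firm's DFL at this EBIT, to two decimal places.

1.11

Interest = R$332,995.00.
DFL = EBIT ÷ (EBIT − I) = R$3,311,000 ÷ (R$3,311,000 − R$332,995.00) = R$3,311,000 ÷ R$2,978,005.00 = 1.1118.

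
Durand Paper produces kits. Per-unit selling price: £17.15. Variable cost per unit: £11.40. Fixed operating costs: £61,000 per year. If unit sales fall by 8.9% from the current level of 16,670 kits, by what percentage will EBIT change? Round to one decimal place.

-24.5%

At 16,670 units, contribution = 16,670 × £5.75 = £95,852.50.
Subtracting fixed costs: EBIT = £95,852.50 − £61,000 = £34,852.50.
Degree of operating leverage = £95,852.50 / £34,852.50 = 2.7502.
%ΔEBIT = DOL × %ΔSales = 2.7502 × -8.9% = -24.5%.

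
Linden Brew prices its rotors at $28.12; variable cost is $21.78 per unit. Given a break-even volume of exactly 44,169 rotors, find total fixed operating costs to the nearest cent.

$280,031.46

Unit CM = price − variable cost = $28.12 − $21.78 = $6.34.
Fixed costs = break-even units × CM = 44,169 × $6.34 = $280,031.46.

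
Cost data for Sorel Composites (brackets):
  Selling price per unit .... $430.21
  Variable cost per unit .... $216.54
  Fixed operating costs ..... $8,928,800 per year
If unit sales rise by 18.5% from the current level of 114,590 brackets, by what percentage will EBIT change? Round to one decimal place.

Total contribution margin = 114,590 × $213.67 = $24,484,445.30.
Subtracting fixed costs: EBIT = $24,484,445.30 − $8,928,800 = $15,555,645.30.
DOL = contribution ÷ EBIT = $24,484,445.30 ÷ $15,555,645.30 = 1.5740.
So EBIT moves 1.5740 × (+18.5%) = +29.1%.

+29.1%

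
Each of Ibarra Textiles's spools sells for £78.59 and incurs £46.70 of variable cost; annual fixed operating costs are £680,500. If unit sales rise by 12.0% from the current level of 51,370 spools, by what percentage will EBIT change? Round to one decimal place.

At 51,370 units, contribution = 51,370 × £31.89 = £1,638,189.30.
Operating income = contribution − fixed costs = £1,638,189.30 − £680,500 = £957,689.30.
Degree of operating leverage = £1,638,189.30 / £957,689.30 = 1.7106.
%ΔEBIT = DOL × %ΔSales = 1.7106 × +12.0% = +20.5%.

+20.5%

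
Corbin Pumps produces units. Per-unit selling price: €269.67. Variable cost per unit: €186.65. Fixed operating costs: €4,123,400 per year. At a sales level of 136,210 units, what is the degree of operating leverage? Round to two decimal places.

Contribution at this volume is 136,210 × €83.02 = €11,308,154.20.
EBIT = €11,308,154.20 − €4,123,400 = €7,184,754.20.
Degree of operating leverage = €11,308,154.20 / €7,184,754.20 = 1.5739.

1.57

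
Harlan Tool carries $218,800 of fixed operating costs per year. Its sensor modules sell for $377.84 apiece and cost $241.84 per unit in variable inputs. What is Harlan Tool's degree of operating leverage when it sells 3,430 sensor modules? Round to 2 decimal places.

1.88

At 3,430 units, contribution = 3,430 × $136.00 = $466,480.00.
EBIT = $466,480.00 − $218,800 = $247,680.00.
DOL = contribution ÷ EBIT = $466,480.00 ÷ $247,680.00 = 1.8834.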